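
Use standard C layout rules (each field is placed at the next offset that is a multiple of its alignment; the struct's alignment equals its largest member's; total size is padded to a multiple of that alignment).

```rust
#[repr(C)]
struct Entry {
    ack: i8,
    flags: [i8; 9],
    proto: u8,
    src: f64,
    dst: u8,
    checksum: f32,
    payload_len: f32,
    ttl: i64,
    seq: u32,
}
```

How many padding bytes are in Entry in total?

0..1  ack  (1B, 1-aligned)
1..10  flags  (9B, 1-aligned)
10..11  proto  (1B, 1-aligned)
11..16  -- padding (5B)
16..24  src  (8B, 8-aligned)
24..25  dst  (1B, 1-aligned)
25..28  -- padding (3B)
28..32  checksum  (4B, 4-aligned)
32..36  payload_len  (4B, 4-aligned)
36..40  -- padding (4B)
40..48  ttl  (8B, 8-aligned)
48..52  seq  (4B, 4-aligned)
52..56  -- tail padding (4B)
sizeof = 56, alignof = 8
data bytes 40, size 56 → padding 16

16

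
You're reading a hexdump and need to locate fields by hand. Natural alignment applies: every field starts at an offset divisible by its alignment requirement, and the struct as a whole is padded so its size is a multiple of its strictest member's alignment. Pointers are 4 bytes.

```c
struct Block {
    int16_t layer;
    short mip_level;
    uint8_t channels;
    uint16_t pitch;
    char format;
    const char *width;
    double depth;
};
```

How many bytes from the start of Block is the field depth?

@0: layer [2B, align 2] → 2
@2: mip_level [2B, align 2] → 4
@4: channels [1B, align 1] → 5
+1 pad (align 2)
@6: pitch [2B, align 2] → 8
@8: format [1B, align 1] → 9
+3 pad (align 4)
@12: width [4B, align 4] → 16
@16: depth [8B, align 8] → 24

16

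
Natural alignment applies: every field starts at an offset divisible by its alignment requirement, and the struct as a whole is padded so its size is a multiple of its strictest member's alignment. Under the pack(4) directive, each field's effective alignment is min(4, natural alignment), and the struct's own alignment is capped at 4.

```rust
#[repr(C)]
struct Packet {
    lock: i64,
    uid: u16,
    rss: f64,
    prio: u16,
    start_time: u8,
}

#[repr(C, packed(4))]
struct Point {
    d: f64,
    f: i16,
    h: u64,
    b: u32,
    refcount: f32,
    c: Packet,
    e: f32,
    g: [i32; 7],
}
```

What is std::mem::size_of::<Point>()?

92

Packet: 0..8  lock  (8B, 8-aligned); 8..10  uid  (2B, 2-aligned); 10..16  -- padding (6B); 16..24  rss  (8B, 8-aligned); 24..26  prio  (2B, 2-aligned); 26..27  start_time  (1B, 1-aligned); 27..32  -- tail padding (5B); sizeof = 32, alignof = 8
0..8  d  (8B, 4-aligned)
8..10  f  (2B, 2-aligned)
10..12  -- padding (2B)
12..20  h  (8B, 4-aligned)
20..24  b  (4B, 4-aligned)
24..28  refcount  (4B, 4-aligned)
28..60  c  (32B, 4-aligned)
60..64  e  (4B, 4-aligned)
64..92  g  (28B, 4-aligned)
sizeof = 92, alignof = 4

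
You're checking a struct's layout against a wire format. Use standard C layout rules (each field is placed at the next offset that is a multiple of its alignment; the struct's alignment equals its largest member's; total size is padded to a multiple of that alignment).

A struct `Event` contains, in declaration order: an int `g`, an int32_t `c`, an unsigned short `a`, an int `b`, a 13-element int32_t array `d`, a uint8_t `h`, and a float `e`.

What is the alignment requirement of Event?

4

member alignments: g=4, c=4, a=2, b=4, d=4, h=1, e=4
max = 4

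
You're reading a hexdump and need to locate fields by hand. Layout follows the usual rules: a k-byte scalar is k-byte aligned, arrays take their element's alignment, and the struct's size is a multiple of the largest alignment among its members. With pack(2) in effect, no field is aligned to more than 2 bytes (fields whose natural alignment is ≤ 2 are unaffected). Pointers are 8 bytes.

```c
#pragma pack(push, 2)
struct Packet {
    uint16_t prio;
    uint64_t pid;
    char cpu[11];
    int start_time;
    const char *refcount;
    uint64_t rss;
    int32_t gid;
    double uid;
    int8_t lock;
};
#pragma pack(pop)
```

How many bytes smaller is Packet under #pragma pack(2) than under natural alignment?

16

natural layout:
  prio at 0 (size 2, align 2) → ends 2
  pad 6 to align 8 for pid
  pid at 8 (size 8, align 8) → ends 16
  cpu at 16 (size 11, align 1) → ends 27
  pad 1 to align 4 for start_time
  start_time at 28 (size 4, align 4) → ends 32
  refcount at 32 (size 8, align 8) → ends 40
  rss at 40 (size 8, align 8) → ends 48
  gid at 48 (size 4, align 4) → ends 52
  pad 4 to align 8 for uid
  uid at 56 (size 8, align 8) → ends 64
  lock at 64 (size 1, align 1) → ends 65
  tail pad 7 to reach multiple of 8
  total 72 bytes, alignment 8
packed(2) layout:
  prio at 0 (size 2, align 2) → ends 2
  pid at 2 (size 8, align 2) → ends 10
  cpu at 10 (size 11, align 1) → ends 21
  pad 1 to align 2 for start_time
  start_time at 22 (size 4, align 2) → ends 26
  refcount at 26 (size 8, align 2) → ends 34
  rss at 34 (size 8, align 2) → ends 42
  gid at 42 (size 4, align 2) → ends 46
  uid at 46 (size 8, align 2) → ends 54
  lock at 54 (size 1, align 1) → ends 55
  tail pad 1 to reach multiple of 2
  total 56 bytes, alignment 2
72 − 56 = 16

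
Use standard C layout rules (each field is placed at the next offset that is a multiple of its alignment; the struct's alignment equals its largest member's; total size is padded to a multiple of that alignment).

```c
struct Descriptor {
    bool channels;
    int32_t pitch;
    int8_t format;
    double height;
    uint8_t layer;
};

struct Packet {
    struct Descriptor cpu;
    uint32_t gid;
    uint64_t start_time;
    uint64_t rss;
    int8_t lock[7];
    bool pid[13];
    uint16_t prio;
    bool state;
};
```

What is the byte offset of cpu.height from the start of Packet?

16

Descriptor: channels at 0 (size 1, align 1) → ends 1; pad 3 to align 4 for pitch; pitch at 4 (size 4, align 4) → ends 8; format at 8 (size 1, align 1) → ends 9; pad 7 to align 8 for height; height at 16 (size 8, align 8) → ends 24; layer at 24 (size 1, align 1) → ends 25; tail pad 7 to reach multiple of 8; total 32 bytes, alignment 8
cpu at 0 (size 32, align 8) → ends 32
within Descriptor: height at 16
0 + 16 = 16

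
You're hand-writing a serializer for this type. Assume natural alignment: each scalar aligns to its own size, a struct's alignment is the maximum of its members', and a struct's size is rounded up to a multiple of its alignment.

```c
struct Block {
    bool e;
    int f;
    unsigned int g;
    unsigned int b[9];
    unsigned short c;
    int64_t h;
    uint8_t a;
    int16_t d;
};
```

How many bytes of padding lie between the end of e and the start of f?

3

e at 0 (size 1, align 1) → ends 1
pad 3 to align 4 for f
f at 4 (size 4, align 4) → ends 8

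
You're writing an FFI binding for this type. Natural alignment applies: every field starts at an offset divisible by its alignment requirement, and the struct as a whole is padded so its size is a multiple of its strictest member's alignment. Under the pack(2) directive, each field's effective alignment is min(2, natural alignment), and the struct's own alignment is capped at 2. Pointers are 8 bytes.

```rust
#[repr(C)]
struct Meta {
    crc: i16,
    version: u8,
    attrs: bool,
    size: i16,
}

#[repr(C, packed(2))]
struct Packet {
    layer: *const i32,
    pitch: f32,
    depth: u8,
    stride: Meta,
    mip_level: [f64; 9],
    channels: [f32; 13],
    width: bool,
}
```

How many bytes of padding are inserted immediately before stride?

Meta: @0: crc [2B, align 2] → 2; @2: version [1B, align 1] → 3; @3: attrs [1B, align 1] → 4; @4: size [2B, align 2] → 6; size 6, align 2
@0: layer [8B, align 2] → 8
@8: pitch [4B, align 2] → 12
@12: depth [1B, align 1] → 13
+1 pad (align 2)
@14: stride [6B, align 2] → 20

1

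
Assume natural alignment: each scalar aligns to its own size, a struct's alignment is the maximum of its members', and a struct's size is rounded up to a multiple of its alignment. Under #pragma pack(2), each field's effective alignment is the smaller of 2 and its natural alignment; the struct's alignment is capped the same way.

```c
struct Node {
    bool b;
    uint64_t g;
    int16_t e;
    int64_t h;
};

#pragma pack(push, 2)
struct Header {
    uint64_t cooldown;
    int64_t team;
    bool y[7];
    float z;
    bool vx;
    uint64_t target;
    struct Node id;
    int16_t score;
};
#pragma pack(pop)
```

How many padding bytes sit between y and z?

1

Node: @0: b [1B, align 1] → 1; +7 pad (align 8); @8: g [8B, align 8] → 16; @16: e [2B, align 2] → 18; +6 pad (align 8); @24: h [8B, align 8] → 32; size 32, align 8
@0: cooldown [8B, align 2] → 8
@8: team [8B, align 2] → 16
@16: y [7B, align 1] → 23
+1 pad (align 2)
@24: z [4B, align 2] → 28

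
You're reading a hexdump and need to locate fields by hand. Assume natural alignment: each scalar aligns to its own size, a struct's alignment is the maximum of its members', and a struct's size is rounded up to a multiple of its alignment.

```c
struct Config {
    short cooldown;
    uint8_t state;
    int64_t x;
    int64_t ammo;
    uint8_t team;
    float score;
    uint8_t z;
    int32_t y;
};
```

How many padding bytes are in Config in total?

@0: cooldown [2B, align 2] → 2
@2: state [1B, align 1] → 3
+5 pad (align 8)
@8: x [8B, align 8] → 16
@16: ammo [8B, align 8] → 24
@24: team [1B, align 1] → 25
+3 pad (align 4)
@28: score [4B, align 4] → 32
@32: z [1B, align 1] → 33
+3 pad (align 4)
@36: y [4B, align 4] → 40
size 40, align 8
data bytes 29, size 40 → padding 11

11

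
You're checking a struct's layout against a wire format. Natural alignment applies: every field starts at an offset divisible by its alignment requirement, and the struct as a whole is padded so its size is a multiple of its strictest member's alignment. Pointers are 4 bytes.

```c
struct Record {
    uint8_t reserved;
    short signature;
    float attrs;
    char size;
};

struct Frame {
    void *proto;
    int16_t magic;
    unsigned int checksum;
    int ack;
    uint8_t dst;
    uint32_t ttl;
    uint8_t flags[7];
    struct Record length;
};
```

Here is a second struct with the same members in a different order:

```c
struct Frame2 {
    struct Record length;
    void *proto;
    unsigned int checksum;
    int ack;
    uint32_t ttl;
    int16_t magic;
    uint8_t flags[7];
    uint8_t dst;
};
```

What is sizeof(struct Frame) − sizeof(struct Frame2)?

4

Record: reserved at 0 (size 1, align 1) → ends 1; pad 1 to align 2 for signature; signature at 2 (size 2, align 2) → ends 4; attrs at 4 (size 4, align 4) → ends 8; size at 8 (size 1, align 1) → ends 9; tail pad 3 to reach multiple of 4; total 12 bytes, alignment 4
proto at 0 (size 4, align 4) → ends 4
magic at 4 (size 2, align 2) → ends 6
pad 2 to align 4 for checksum
checksum at 8 (size 4, align 4) → ends 12
ack at 12 (size 4, align 4) → ends 16
dst at 16 (size 1, align 1) → ends 17
pad 3 to align 4 for ttl
ttl at 20 (size 4, align 4) → ends 24
flags at 24 (size 7, align 1) → ends 31
pad 1 to align 4 for length
length at 32 (size 12, align 4) → ends 44
total 44 bytes, alignment 4
— Frame2 —
length at 0 (size 12, align 4) → ends 12
proto at 12 (size 4, align 4) → ends 16
checksum at 16 (size 4, align 4) → ends 20
ack at 20 (size 4, align 4) → ends 24
ttl at 24 (size 4, align 4) → ends 28
magic at 28 (size 2, align 2) → ends 30
flags at 30 (size 7, align 1) → ends 37
dst at 37 (size 1, align 1) → ends 38
tail pad 2 to reach multiple of 4
total 40 bytes, alignment 4
44 − 40 = 4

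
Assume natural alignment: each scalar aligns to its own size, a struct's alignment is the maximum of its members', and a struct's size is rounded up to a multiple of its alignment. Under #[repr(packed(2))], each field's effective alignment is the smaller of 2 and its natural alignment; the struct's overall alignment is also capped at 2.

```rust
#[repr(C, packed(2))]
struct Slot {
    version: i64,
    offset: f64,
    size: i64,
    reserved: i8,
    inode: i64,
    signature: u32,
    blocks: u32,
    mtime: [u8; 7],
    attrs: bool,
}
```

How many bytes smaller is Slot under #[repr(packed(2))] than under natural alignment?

natural layout:
  @0: version [8B, align 8] → 8
  @8: offset [8B, align 8] → 16
  @16: size [8B, align 8] → 24
  @24: reserved [1B, align 1] → 25
  +7 pad (align 8)
  @32: inode [8B, align 8] → 40
  @40: signature [4B, align 4] → 44
  @44: blocks [4B, align 4] → 48
  @48: mtime [7B, align 1] → 55
  @55: attrs [1B, align 1] → 56
  size 56, align 8
packed(2) layout:
  @0: version [8B, align 2] → 8
  @8: offset [8B, align 2] → 16
  @16: size [8B, align 2] → 24
  @24: reserved [1B, align 1] → 25
  +1 pad (align 2)
  @26: inode [8B, align 2] → 34
  @34: signature [4B, align 2] → 38
  @38: blocks [4B, align 2] → 42
  @42: mtime [7B, align 1] → 49
  @49: attrs [1B, align 1] → 50
  size 50, align 2
56 − 50 = 6

6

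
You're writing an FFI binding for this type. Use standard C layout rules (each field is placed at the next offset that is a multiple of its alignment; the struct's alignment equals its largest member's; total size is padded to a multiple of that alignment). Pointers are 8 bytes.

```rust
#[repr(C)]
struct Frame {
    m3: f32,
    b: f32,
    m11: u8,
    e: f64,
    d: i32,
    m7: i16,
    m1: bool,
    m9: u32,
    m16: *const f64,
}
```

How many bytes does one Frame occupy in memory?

48

m3 at 0 (size 4, align 4) → ends 4
b at 4 (size 4, align 4) → ends 8
m11 at 8 (size 1, align 1) → ends 9
pad 7 to align 8 for e
e at 16 (size 8, align 8) → ends 24
d at 24 (size 4, align 4) → ends 28
m7 at 28 (size 2, align 2) → ends 30
m1 at 30 (size 1, align 1) → ends 31
pad 1 to align 4 for m9
m9 at 32 (size 4, align 4) → ends 36
pad 4 to align 8 for m16
m16 at 40 (size 8, align 8) → ends 48
total 48 bytes, alignment 8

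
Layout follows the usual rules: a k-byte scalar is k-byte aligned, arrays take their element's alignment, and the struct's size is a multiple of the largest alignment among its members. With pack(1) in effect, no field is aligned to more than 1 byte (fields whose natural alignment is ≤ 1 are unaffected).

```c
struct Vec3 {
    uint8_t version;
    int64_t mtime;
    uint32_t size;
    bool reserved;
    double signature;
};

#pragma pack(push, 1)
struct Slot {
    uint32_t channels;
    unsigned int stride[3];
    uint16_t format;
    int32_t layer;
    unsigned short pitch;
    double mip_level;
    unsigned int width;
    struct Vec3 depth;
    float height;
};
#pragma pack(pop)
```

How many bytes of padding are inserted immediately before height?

0

Vec3: version at 0 (size 1, align 1) → ends 1; pad 7 to align 8 for mtime; mtime at 8 (size 8, align 8) → ends 16; size at 16 (size 4, align 4) → ends 20; reserved at 20 (size 1, align 1) → ends 21; pad 3 to align 8 for signature; signature at 24 (size 8, align 8) → ends 32; total 32 bytes, alignment 8
channels at 0 (size 4, align 1) → ends 4
stride at 4 (size 12, align 1) → ends 16
format at 16 (size 2, align 1) → ends 18
layer at 18 (size 4, align 1) → ends 22
pitch at 22 (size 2, align 1) → ends 24
mip_level at 24 (size 8, align 1) → ends 32
width at 32 (size 4, align 1) → ends 36
depth at 36 (size 32, align 1) → ends 68
height at 68 (size 4, align 1) → ends 72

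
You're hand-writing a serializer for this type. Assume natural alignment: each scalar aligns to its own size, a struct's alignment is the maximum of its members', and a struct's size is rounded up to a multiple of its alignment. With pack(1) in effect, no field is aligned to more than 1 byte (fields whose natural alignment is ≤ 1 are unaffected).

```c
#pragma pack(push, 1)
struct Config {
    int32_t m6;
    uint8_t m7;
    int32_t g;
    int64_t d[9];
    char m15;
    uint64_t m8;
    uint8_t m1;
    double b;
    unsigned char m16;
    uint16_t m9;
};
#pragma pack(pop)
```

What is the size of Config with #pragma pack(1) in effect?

102

0..4  m6  (4B, 1-aligned)
4..5  m7  (1B, 1-aligned)
5..9  g  (4B, 1-aligned)
9..81  d  (72B, 1-aligned)
81..82  m15  (1B, 1-aligned)
82..90  m8  (8B, 1-aligned)
90..91  m1  (1B, 1-aligned)
91..99  b  (8B, 1-aligned)
99..100  m16  (1B, 1-aligned)
100..102  m9  (2B, 1-aligned)
sizeof = 102, alignof = 1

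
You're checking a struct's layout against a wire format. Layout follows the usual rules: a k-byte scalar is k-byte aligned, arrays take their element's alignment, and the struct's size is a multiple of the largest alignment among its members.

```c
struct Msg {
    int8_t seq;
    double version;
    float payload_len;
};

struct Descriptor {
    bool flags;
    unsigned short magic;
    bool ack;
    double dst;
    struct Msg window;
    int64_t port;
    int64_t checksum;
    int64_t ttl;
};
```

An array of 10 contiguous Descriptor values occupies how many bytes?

640

Msg: 0..1  seq  (1B, 1-aligned); 1..8  -- padding (7B); 8..16  version  (8B, 8-aligned); 16..20  payload_len  (4B, 4-aligned); 20..24  -- tail padding (4B); sizeof = 24, alignof = 8
0..1  flags  (1B, 1-aligned)
1..2  -- padding (1B)
2..4  magic  (2B, 2-aligned)
4..5  ack  (1B, 1-aligned)
5..8  -- padding (3B)
8..16  dst  (8B, 8-aligned)
16..40  window  (24B, 8-aligned)
40..48  port  (8B, 8-aligned)
48..56  checksum  (8B, 8-aligned)
56..64  ttl  (8B, 8-aligned)
sizeof = 64, alignof = 8
array of 10: 10 × 64 = 640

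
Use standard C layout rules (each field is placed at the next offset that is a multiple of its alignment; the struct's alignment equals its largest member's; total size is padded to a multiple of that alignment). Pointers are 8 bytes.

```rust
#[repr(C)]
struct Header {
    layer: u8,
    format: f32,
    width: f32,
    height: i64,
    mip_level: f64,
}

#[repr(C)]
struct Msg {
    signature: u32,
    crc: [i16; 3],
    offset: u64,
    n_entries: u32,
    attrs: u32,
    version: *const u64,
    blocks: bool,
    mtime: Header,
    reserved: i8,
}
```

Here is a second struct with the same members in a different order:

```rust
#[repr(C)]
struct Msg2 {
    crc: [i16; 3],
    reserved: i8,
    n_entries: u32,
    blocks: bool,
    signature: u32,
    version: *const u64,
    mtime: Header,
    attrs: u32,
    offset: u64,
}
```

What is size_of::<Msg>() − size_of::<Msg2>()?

8

Header: layer at 0 (size 1, align 1) → ends 1; pad 3 to align 4 for format; format at 4 (size 4, align 4) → ends 8; width at 8 (size 4, align 4) → ends 12; pad 4 to align 8 for height; height at 16 (size 8, align 8) → ends 24; mip_level at 24 (size 8, align 8) → ends 32; total 32 bytes, alignment 8
signature at 0 (size 4, align 4) → ends 4
crc at 4 (size 6, align 2) → ends 10
pad 6 to align 8 for offset
offset at 16 (size 8, align 8) → ends 24
n_entries at 24 (size 4, align 4) → ends 28
attrs at 28 (size 4, align 4) → ends 32
version at 32 (size 8, align 8) → ends 40
blocks at 40 (size 1, align 1) → ends 41
pad 7 to align 8 for mtime
mtime at 48 (size 32, align 8) → ends 80
reserved at 80 (size 1, align 1) → ends 81
tail pad 7 to reach multiple of 8
total 88 bytes, alignment 8
— Msg2 —
crc at 0 (size 6, align 2) → ends 6
reserved at 6 (size 1, align 1) → ends 7
pad 1 to align 4 for n_entries
n_entries at 8 (size 4, align 4) → ends 12
blocks at 12 (size 1, align 1) → ends 13
pad 3 to align 4 for signature
signature at 16 (size 4, align 4) → ends 20
pad 4 to align 8 for version
version at 24 (size 8, align 8) → ends 32
mtime at 32 (size 32, align 8) → ends 64
attrs at 64 (size 4, align 4) → ends 68
pad 4 to align 8 for offset
offset at 72 (size 8, align 8) → ends 80
total 80 bytes, alignment 8
88 − 80 = 8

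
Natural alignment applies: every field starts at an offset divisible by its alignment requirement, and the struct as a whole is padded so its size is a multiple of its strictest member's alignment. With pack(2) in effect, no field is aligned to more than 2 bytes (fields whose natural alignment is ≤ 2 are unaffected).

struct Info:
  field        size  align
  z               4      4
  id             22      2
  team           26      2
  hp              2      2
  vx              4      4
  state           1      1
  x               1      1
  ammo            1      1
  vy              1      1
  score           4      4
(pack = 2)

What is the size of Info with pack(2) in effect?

66

@0: z [4B, align 2] → 4
@4: id [22B, align 2] → 26
@26: team [26B, align 2] → 52
@52: hp [2B, align 2] → 54
@54: vx [4B, align 2] → 58
@58: state [1B, align 1] → 59
@59: x [1B, align 1] → 60
@60: ammo [1B, align 1] → 61
@61: vy [1B, align 1] → 62
@62: score [4B, align 2] → 66
size 66, align 2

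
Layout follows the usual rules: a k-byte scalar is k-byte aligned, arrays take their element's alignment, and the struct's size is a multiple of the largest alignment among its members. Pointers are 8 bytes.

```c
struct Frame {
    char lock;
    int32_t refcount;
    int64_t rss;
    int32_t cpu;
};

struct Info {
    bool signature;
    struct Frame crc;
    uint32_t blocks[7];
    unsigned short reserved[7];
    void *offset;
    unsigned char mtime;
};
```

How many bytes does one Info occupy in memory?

96

Frame: 0..1  lock  (1B, 1-aligned); 1..4  -- padding (3B); 4..8  refcount  (4B, 4-aligned); 8..16  rss  (8B, 8-aligned); 16..20  cpu  (4B, 4-aligned); 20..24  -- tail padding (4B); sizeof = 24, alignof = 8
0..1  signature  (1B, 1-aligned)
1..8  -- padding (7B)
8..32  crc  (24B, 8-aligned)
32..60  blocks  (28B, 4-aligned)
60..74  reserved  (14B, 2-aligned)
74..80  -- padding (6B)
80..88  offset  (8B, 8-aligned)
88..89  mtime  (1B, 1-aligned)
89..96  -- tail padding (7B)
sizeof = 96, alignof = 8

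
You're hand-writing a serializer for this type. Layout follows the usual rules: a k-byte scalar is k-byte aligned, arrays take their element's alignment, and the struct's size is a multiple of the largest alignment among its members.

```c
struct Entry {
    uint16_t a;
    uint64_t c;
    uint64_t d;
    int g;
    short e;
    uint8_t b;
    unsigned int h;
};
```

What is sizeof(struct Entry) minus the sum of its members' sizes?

11

@0: a [2B, align 2] → 2
+6 pad (align 8)
@8: c [8B, align 8] → 16
@16: d [8B, align 8] → 24
@24: g [4B, align 4] → 28
@28: e [2B, align 2] → 30
@30: b [1B, align 1] → 31
+1 pad (align 4)
@32: h [4B, align 4] → 36
+4 tail pad (align 8)
size 40, align 8
data bytes 29, size 40 → padding 11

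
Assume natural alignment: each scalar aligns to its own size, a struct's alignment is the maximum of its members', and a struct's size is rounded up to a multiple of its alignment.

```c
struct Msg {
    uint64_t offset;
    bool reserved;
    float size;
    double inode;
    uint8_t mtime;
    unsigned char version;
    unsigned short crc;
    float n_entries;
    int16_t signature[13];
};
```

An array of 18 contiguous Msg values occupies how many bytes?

@0: offset [8B, align 8] → 8
@8: reserved [1B, align 1] → 9
+3 pad (align 4)
@12: size [4B, align 4] → 16
@16: inode [8B, align 8] → 24
@24: mtime [1B, align 1] → 25
@25: version [1B, align 1] → 26
@26: crc [2B, align 2] → 28
@28: n_entries [4B, align 4] → 32
@32: signature [26B, align 2] → 58
+6 tail pad (align 8)
size 64, align 8
array of 18: 18 × 64 = 1152

1152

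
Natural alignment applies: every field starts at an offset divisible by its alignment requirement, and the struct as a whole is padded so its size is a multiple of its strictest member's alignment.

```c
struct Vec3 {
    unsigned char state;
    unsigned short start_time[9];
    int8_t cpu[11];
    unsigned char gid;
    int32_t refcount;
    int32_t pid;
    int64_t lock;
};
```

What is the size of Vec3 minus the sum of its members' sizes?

1

@0: state [1B, align 1] → 1
+1 pad (align 2)
@2: start_time [18B, align 2] → 20
@20: cpu [11B, align 1] → 31
@31: gid [1B, align 1] → 32
@32: refcount [4B, align 4] → 36
@36: pid [4B, align 4] → 40
@40: lock [8B, align 8] → 48
size 48, align 8
data bytes 47, size 48 → padding 1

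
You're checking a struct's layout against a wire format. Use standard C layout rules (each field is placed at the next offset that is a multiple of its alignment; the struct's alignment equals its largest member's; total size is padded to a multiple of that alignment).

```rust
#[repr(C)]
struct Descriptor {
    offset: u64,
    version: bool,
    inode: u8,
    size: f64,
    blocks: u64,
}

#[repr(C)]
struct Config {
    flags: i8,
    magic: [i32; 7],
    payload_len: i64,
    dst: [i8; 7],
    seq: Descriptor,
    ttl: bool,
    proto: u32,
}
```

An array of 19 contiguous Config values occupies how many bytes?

1672

Descriptor: @0: offset [8B, align 8] → 8; @8: version [1B, align 1] → 9; @9: inode [1B, align 1] → 10; +6 pad (align 8); @16: size [8B, align 8] → 24; @24: blocks [8B, align 8] → 32; size 32, align 8
@0: flags [1B, align 1] → 1
+3 pad (align 4)
@4: magic [28B, align 4] → 32
@32: payload_len [8B, align 8] → 40
@40: dst [7B, align 1] → 47
+1 pad (align 8)
@48: seq [32B, align 8] → 80
@80: ttl [1B, align 1] → 81
+3 pad (align 4)
@84: proto [4B, align 4] → 88
size 88, align 8
array of 19: 19 × 88 = 1672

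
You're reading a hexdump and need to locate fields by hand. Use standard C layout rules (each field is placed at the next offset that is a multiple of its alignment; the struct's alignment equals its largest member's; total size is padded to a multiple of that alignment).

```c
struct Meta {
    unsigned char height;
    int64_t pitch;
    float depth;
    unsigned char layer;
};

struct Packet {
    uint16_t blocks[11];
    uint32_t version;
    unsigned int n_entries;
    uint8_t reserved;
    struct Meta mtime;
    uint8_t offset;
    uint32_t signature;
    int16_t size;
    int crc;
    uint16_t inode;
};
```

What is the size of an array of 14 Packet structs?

Meta: 0..1  height  (1B, 1-aligned); 1..8  -- padding (7B); 8..16  pitch  (8B, 8-aligned); 16..20  depth  (4B, 4-aligned); 20..21  layer  (1B, 1-aligned); 21..24  -- tail padding (3B); sizeof = 24, alignof = 8
0..22  blocks  (22B, 2-aligned)
22..24  -- padding (2B)
24..28  version  (4B, 4-aligned)
28..32  n_entries  (4B, 4-aligned)
32..33  reserved  (1B, 1-aligned)
33..40  -- padding (7B)
40..64  mtime  (24B, 8-aligned)
64..65  offset  (1B, 1-aligned)
65..68  -- padding (3B)
68..72  signature  (4B, 4-aligned)
72..74  size  (2B, 2-aligned)
74..76  -- padding (2B)
76..80  crc  (4B, 4-aligned)
80..82  inode  (2B, 2-aligned)
82..88  -- tail padding (6B)
sizeof = 88, alignof = 8
array of 14: 14 × 88 = 1232

1232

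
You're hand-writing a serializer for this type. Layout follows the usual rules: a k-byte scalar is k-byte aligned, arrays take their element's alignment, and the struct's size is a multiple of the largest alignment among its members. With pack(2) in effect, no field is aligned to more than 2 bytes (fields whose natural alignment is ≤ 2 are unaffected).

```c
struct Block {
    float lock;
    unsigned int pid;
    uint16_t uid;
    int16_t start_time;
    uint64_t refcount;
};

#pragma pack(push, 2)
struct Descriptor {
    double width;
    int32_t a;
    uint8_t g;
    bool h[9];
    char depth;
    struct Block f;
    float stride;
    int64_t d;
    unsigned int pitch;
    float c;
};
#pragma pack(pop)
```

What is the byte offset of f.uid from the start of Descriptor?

Block: @0: lock [4B, align 4] → 4; @4: pid [4B, align 4] → 8; @8: uid [2B, align 2] → 10; @10: start_time [2B, align 2] → 12; +4 pad (align 8); @16: refcount [8B, align 8] → 24; size 24, align 8
@0: width [8B, align 2] → 8
@8: a [4B, align 2] → 12
@12: g [1B, align 1] → 13
@13: h [9B, align 1] → 22
@22: depth [1B, align 1] → 23
+1 pad (align 2)
@24: f [24B, align 2] → 48
within Block: uid at 8
24 + 8 = 32

32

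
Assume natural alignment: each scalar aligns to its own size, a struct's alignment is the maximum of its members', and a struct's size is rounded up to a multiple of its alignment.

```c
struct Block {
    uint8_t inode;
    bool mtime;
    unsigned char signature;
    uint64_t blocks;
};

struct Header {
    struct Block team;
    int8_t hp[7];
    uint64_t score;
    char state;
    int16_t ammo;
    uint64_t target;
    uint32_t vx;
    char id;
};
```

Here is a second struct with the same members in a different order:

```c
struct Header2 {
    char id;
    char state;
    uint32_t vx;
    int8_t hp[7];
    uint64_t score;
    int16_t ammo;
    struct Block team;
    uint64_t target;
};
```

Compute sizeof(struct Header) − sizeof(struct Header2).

Block: @0: inode [1B, align 1] → 1; @1: mtime [1B, align 1] → 2; @2: signature [1B, align 1] → 3; +5 pad (align 8); @8: blocks [8B, align 8] → 16; size 16, align 8
@0: team [16B, align 8] → 16
@16: hp [7B, align 1] → 23
+1 pad (align 8)
@24: score [8B, align 8] → 32
@32: state [1B, align 1] → 33
+1 pad (align 2)
@34: ammo [2B, align 2] → 36
+4 pad (align 8)
@40: target [8B, align 8] → 48
@48: vx [4B, align 4] → 52
@52: id [1B, align 1] → 53
+3 tail pad (align 8)
size 56, align 8
— Header2 —
@0: id [1B, align 1] → 1
@1: state [1B, align 1] → 2
+2 pad (align 4)
@4: vx [4B, align 4] → 8
@8: hp [7B, align 1] → 15
+1 pad (align 8)
@16: score [8B, align 8] → 24
@24: ammo [2B, align 2] → 26
+6 pad (align 8)
@32: team [16B, align 8] → 48
@48: target [8B, align 8] → 56
size 56, align 8
56 − 56 = 0

0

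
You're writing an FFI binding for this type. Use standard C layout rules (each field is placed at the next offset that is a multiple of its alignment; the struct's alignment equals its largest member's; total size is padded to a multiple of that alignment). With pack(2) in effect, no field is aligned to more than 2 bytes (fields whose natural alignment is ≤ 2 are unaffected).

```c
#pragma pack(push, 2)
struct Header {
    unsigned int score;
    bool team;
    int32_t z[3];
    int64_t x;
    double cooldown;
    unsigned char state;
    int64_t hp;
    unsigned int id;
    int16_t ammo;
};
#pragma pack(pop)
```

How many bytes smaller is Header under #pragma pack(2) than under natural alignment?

14

natural layout:
  @0: score [4B, align 4] → 4
  @4: team [1B, align 1] → 5
  +3 pad (align 4)
  @8: z [12B, align 4] → 20
  +4 pad (align 8)
  @24: x [8B, align 8] → 32
  @32: cooldown [8B, align 8] → 40
  @40: state [1B, align 1] → 41
  +7 pad (align 8)
  @48: hp [8B, align 8] → 56
  @56: id [4B, align 4] → 60
  @60: ammo [2B, align 2] → 62
  +2 tail pad (align 8)
  size 64, align 8
packed(2) layout:
  @0: score [4B, align 2] → 4
  @4: team [1B, align 1] → 5
  +1 pad (align 2)
  @6: z [12B, align 2] → 18
  @18: x [8B, align 2] → 26
  @26: cooldown [8B, align 2] → 34
  @34: state [1B, align 1] → 35
  +1 pad (align 2)
  @36: hp [8B, align 2] → 44
  @44: id [4B, align 2] → 48
  @48: ammo [2B, align 2] → 50
  size 50, align 2
64 − 50 = 14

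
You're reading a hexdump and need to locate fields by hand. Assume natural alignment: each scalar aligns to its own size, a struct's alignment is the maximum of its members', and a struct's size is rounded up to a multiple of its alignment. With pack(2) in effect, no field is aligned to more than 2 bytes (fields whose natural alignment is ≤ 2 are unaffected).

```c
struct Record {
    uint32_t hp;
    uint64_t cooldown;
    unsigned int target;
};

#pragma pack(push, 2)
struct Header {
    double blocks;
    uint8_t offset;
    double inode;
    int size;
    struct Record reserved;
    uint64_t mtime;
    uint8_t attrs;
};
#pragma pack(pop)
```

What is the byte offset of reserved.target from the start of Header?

Record: 0..4  hp  (4B, 4-aligned); 4..8  -- padding (4B); 8..16  cooldown  (8B, 8-aligned); 16..20  target  (4B, 4-aligned); 20..24  -- tail padding (4B); sizeof = 24, alignof = 8
0..8  blocks  (8B, 2-aligned)
8..9  offset  (1B, 1-aligned)
9..10  -- padding (1B)
10..18  inode  (8B, 2-aligned)
18..22  size  (4B, 2-aligned)
22..46  reserved  (24B, 2-aligned)
within Record: target at 16
22 + 16 = 38

38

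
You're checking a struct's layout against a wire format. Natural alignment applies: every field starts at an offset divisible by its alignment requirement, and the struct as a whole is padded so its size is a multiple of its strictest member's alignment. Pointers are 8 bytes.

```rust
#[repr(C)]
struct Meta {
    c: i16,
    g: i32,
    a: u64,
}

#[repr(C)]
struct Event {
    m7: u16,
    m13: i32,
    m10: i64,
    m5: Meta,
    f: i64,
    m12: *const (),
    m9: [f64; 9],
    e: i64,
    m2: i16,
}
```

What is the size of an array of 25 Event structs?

3400

Meta: c at 0 (size 2, align 2) → ends 2; pad 2 to align 4 for g; g at 4 (size 4, align 4) → ends 8; a at 8 (size 8, align 8) → ends 16; total 16 bytes, alignment 8
m7 at 0 (size 2, align 2) → ends 2
pad 2 to align 4 for m13
m13 at 4 (size 4, align 4) → ends 8
m10 at 8 (size 8, align 8) → ends 16
m5 at 16 (size 16, align 8) → ends 32
f at 32 (size 8, align 8) → ends 40
m12 at 40 (size 8, align 8) → ends 48
m9 at 48 (size 72, align 8) → ends 120
e at 120 (size 8, align 8) → ends 128
m2 at 128 (size 2, align 2) → ends 130
tail pad 6 to reach multiple of 8
total 136 bytes, alignment 8
array of 25: 25 × 136 = 3400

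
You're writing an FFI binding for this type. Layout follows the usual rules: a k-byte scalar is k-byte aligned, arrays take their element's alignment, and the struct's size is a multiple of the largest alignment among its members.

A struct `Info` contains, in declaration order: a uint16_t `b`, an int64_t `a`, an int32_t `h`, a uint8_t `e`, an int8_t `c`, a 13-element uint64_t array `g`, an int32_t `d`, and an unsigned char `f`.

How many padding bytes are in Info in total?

11

0..2  b  (2B, 2-aligned)
2..8  -- padding (6B)
8..16  a  (8B, 8-aligned)
16..20  h  (4B, 4-aligned)
20..21  e  (1B, 1-aligned)
21..22  c  (1B, 1-aligned)
22..24  -- padding (2B)
24..128  g  (104B, 8-aligned)
128..132  d  (4B, 4-aligned)
132..133  f  (1B, 1-aligned)
133..136  -- tail padding (3B)
sizeof = 136, alignof = 8
data bytes 125, size 136 → padding 11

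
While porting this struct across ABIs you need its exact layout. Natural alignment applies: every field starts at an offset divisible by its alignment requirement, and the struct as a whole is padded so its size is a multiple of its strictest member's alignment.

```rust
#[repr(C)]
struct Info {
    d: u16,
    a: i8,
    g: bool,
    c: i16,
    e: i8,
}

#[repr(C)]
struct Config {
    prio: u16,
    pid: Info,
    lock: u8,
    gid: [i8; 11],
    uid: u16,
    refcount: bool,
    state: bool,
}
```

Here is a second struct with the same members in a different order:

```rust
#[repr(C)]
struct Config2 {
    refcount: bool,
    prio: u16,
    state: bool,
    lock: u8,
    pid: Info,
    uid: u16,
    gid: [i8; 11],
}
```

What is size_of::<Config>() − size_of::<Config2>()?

-2

Info: @0: d [2B, align 2] → 2; @2: a [1B, align 1] → 3; @3: g [1B, align 1] → 4; @4: c [2B, align 2] → 6; @6: e [1B, align 1] → 7; +1 tail pad (align 2); size 8, align 2
@0: prio [2B, align 2] → 2
@2: pid [8B, align 2] → 10
@10: lock [1B, align 1] → 11
@11: gid [11B, align 1] → 22
@22: uid [2B, align 2] → 24
@24: refcount [1B, align 1] → 25
@25: state [1B, align 1] → 26
size 26, align 2
— Config2 —
@0: refcount [1B, align 1] → 1
+1 pad (align 2)
@2: prio [2B, align 2] → 4
@4: state [1B, align 1] → 5
@5: lock [1B, align 1] → 6
@6: pid [8B, align 2] → 14
@14: uid [2B, align 2] → 16
@16: gid [11B, align 1] → 27
+1 tail pad (align 2)
size 28, align 2
26 − 28 = -2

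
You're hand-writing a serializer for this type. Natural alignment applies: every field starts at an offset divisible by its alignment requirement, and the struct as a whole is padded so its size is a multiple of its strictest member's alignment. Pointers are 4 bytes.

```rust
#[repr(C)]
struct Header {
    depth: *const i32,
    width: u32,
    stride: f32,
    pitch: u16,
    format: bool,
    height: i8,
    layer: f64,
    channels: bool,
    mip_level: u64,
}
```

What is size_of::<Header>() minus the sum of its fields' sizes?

7

depth at 0 (size 4, align 4) → ends 4
width at 4 (size 4, align 4) → ends 8
stride at 8 (size 4, align 4) → ends 12
pitch at 12 (size 2, align 2) → ends 14
format at 14 (size 1, align 1) → ends 15
height at 15 (size 1, align 1) → ends 16
layer at 16 (size 8, align 8) → ends 24
channels at 24 (size 1, align 1) → ends 25
pad 7 to align 8 for mip_level
mip_level at 32 (size 8, align 8) → ends 40
total 40 bytes, alignment 8
data bytes 33, size 40 → padding 7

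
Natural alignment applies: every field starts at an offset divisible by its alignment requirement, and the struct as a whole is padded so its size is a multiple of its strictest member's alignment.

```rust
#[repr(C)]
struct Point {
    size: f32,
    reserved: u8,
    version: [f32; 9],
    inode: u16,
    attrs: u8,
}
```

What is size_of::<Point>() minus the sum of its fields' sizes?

4

0..4  size  (4B, 4-aligned)
4..5  reserved  (1B, 1-aligned)
5..8  -- padding (3B)
8..44  version  (36B, 4-aligned)
44..46  inode  (2B, 2-aligned)
46..47  attrs  (1B, 1-aligned)
47..48  -- tail padding (1B)
sizeof = 48, alignof = 4
data bytes 44, size 48 → padding 4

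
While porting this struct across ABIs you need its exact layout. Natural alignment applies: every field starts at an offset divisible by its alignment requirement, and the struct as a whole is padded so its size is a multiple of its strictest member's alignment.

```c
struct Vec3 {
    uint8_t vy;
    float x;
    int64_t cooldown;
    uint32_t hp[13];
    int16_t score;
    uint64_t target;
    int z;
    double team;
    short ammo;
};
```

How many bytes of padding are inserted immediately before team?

0..1  vy  (1B, 1-aligned)
1..4  -- padding (3B)
4..8  x  (4B, 4-aligned)
8..16  cooldown  (8B, 8-aligned)
16..68  hp  (52B, 4-aligned)
68..70  score  (2B, 2-aligned)
70..72  -- padding (2B)
72..80  target  (8B, 8-aligned)
80..84  z  (4B, 4-aligned)
84..88  -- padding (4B)
88..96  team  (8B, 8-aligned)

4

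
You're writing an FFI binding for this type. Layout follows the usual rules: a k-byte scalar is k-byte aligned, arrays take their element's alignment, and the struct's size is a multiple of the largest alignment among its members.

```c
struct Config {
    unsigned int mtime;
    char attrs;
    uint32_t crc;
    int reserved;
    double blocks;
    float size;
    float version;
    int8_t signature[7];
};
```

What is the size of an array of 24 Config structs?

960

mtime at 0 (size 4, align 4) → ends 4
attrs at 4 (size 1, align 1) → ends 5
pad 3 to align 4 for crc
crc at 8 (size 4, align 4) → ends 12
reserved at 12 (size 4, align 4) → ends 16
blocks at 16 (size 8, align 8) → ends 24
size at 24 (size 4, align 4) → ends 28
version at 28 (size 4, align 4) → ends 32
signature at 32 (size 7, align 1) → ends 39
tail pad 1 to reach multiple of 8
total 40 bytes, alignment 8
array of 24: 24 × 40 = 960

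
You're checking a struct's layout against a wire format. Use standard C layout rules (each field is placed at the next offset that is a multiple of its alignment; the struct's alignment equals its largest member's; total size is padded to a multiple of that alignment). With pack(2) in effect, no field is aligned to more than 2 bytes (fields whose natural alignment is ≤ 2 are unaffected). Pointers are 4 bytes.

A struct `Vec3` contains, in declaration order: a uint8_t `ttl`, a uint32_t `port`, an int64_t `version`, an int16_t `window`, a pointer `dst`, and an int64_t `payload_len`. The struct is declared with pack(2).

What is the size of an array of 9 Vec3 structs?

ttl at 0 (size 1, align 1) → ends 1
pad 1 to align 2 for port
port at 2 (size 4, align 2) → ends 6
version at 6 (size 8, align 2) → ends 14
window at 14 (size 2, align 2) → ends 16
dst at 16 (size 4, align 2) → ends 20
payload_len at 20 (size 8, align 2) → ends 28
total 28 bytes, alignment 2
array of 9: 9 × 28 = 252

252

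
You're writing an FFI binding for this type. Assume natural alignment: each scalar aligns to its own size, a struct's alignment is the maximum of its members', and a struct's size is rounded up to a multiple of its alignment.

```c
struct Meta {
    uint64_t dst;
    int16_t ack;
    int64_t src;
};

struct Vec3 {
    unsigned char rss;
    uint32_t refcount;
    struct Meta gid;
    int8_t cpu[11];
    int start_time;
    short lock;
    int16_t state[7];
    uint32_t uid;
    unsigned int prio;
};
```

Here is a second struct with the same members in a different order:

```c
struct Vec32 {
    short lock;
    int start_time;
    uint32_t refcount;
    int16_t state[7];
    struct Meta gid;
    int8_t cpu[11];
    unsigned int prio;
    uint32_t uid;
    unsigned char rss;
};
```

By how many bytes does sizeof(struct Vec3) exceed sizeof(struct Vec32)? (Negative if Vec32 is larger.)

-8

Meta: @0: dst [8B, align 8] → 8; @8: ack [2B, align 2] → 10; +6 pad (align 8); @16: src [8B, align 8] → 24; size 24, align 8
@0: rss [1B, align 1] → 1
+3 pad (align 4)
@4: refcount [4B, align 4] → 8
@8: gid [24B, align 8] → 32
@32: cpu [11B, align 1] → 43
+1 pad (align 4)
@44: start_time [4B, align 4] → 48
@48: lock [2B, align 2] → 50
@50: state [14B, align 2] → 64
@64: uid [4B, align 4] → 68
@68: prio [4B, align 4] → 72
size 72, align 8
— Vec32 —
@0: lock [2B, align 2] → 2
+2 pad (align 4)
@4: start_time [4B, align 4] → 8
@8: refcount [4B, align 4] → 12
@12: state [14B, align 2] → 26
+6 pad (align 8)
@32: gid [24B, align 8] → 56
@56: cpu [11B, align 1] → 67
+1 pad (align 4)
@68: prio [4B, align 4] → 72
@72: uid [4B, align 4] → 76
@76: rss [1B, align 1] → 77
+3 tail pad (align 8)
size 80, align 8
72 − 80 = -8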